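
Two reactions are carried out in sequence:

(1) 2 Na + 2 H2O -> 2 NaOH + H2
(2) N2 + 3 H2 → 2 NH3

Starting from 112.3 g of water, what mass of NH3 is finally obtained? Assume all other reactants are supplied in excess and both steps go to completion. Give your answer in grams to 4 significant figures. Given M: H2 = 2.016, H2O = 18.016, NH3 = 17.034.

n(H2O) = 112.30 / 18.016 = 6.2333 mol.
Step 1 gives a 2:1 ratio of H2O to H2, so n(H2) = 3.1167 mol.
In step 2 the H2:NH3 ratio is 3:2, so n(NH3) = 2.0778 mol.
Mass of NH3 = 2.0778 × 17.034 = 35.393 g.

35.39 g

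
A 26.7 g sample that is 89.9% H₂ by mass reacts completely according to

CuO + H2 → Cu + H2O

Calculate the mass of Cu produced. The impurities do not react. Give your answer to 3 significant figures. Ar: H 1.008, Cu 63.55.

Mass of pure H2 = 26.7 g × 0.899 = 24.00 g.
M(H2) = 2(1.008) = 2.016 g/mol.
M(Cu) = 63.55 g/mol.
n(H2) = 24.00 g / 2.016 g/mol = 11.91 mol.
From the equation the H2:Cu mole ratio is 1:1, so n(Cu) = 11.91 × 1/1 = 11.91 mol.
Mass of Cu = 11.91 mol × 63.55 g/mol = 756.7 g.

757 g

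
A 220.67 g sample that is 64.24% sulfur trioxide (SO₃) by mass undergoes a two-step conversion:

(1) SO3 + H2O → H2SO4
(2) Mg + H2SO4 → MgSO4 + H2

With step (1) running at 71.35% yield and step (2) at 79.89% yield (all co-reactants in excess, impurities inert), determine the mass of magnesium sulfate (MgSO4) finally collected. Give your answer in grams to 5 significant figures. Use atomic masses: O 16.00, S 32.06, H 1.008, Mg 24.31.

121.49 g

Pure SO3 = 220.67 × 0.6424 = 141.758 g.
M(SO3) = 32.06 + 3(16.00) = 80.06 g/mol.
M(MgSO4) = 24.31 + 32.06 + 4(16.00) = 120.37 g/mol.
n(SO3) = 141.758 / 80.06 = 1.77065 mol.
Step 1 (SO3:H2SO4 = 1:1): theoretical n(H2SO4) = 1.77065 mol; at 71.35% yield, n(H2SO4) = 1.26336 mol.
Step 2 (H2SO4:MgSO4 = 1:1): theoretical n(MgSO4) = 1.26336 mol, so theoretical mass = 1.26336 × 120.37 = 152.071 g.
At 79.89% yield, actual mass of MgSO4 = 152.071 × 0.7989 = 121.489 g.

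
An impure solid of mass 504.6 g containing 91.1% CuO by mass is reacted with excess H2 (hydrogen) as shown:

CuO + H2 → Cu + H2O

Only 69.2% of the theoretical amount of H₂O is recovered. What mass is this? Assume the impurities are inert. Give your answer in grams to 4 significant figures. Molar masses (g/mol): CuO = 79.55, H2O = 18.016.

72.04 g

Pure CuO available = 504.6 g × 0.911 = 459.69 g.
n(CuO) = 459.69 g / 79.55 g/mol = 5.7786 mol.
From the equation the CuO:H2O mole ratio is 1:1, so n(H2O) = 5.7786 × 1/1 = 5.7786 mol.
Mass of H2O = 5.7786 mol × 18.016 g/mol = 104.11 g.
Actual mass collected = 104.11 g × 0.692 = 72.043 g.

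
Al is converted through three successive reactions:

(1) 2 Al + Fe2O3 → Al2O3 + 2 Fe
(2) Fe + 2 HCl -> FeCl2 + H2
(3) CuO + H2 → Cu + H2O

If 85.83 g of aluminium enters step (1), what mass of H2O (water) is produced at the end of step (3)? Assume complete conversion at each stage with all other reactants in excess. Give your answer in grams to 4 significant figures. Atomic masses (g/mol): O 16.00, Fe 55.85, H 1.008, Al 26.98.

57.31 g

M(Al) = 26.98 g/mol.
M(H2O) = 2(1.008) + 16.00 = 18.016 g/mol.
n(Al) = 85.83 / 26.98 = 3.1812 mol.
Reaction (1): Al→Fe ratio 2:2 ⇒ n(Fe) = 3.1812 mol.
Reaction (2): Fe→H2 ratio 1:1 ⇒ n(H2) = 3.1812 mol.
Reaction (3): H2→H2O ratio 1:1 ⇒ n(H2O) = 3.1812 mol.
Mass of H2O = 3.1812 × 18.016 = 57.313 g.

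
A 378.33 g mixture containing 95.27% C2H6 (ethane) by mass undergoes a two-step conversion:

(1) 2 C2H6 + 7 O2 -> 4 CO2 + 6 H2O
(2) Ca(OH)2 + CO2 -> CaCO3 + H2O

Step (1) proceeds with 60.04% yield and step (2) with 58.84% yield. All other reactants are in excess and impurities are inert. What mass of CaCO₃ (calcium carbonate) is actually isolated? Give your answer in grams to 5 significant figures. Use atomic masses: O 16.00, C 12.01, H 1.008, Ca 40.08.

Pure C2H6 = 378.33 × 0.9527 = 360.435 g.
M(C2H6) = 2(12.01) + 6(1.008) = 30.068 g/mol.
M(CaCO3) = 40.08 + 12.01 + 3(16.00) = 100.09 g/mol.
n(C2H6) = 360.435 / 30.068 = 11.9873 mol.
Step 1 (C2H6:CO2 = 2:4): theoretical n(CO2) = 23.9747 mol; at 60.04% yield, n(CO2) = 14.3944 mol.
Step 2 (CO2:CaCO3 = 1:1): theoretical n(CaCO3) = 14.3944 mol, so theoretical mass = 14.3944 × 100.09 = 1440.73 g.
At 58.84% yield, actual mass of CaCO3 = 1440.73 × 0.5884 = 847.728 g.

847.73 g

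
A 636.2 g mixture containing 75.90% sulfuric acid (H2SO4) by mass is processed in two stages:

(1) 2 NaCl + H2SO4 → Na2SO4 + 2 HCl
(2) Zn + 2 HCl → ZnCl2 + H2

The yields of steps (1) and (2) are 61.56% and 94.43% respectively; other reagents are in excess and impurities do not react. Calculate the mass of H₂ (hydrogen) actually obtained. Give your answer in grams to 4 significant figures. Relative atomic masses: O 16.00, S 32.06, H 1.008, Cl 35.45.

5.770 g

Pure H2SO4 = 636.2 × 0.7590 = 482.88 g.
M(H2SO4) = 2(1.008) + 32.06 + 4(16.00) = 98.076 g/mol.
M(H2) = 2(1.008) = 2.016 g/mol.
n(H2SO4) = 482.88 / 98.076 = 4.9235 mol.
Step 1 (H2SO4:HCl = 1:2): theoretical n(HCl) = 9.8470 mol; at 61.56% yield, n(HCl) = 6.0618 mol.
Step 2 (HCl:H2 = 2:1): theoretical n(H2) = 3.0309 mol, so theoretical mass = 3.0309 × 2.016 = 6.1103 g.
At 94.43% yield, actual mass of H2 = 6.1103 × 0.9443 = 5.7699 g.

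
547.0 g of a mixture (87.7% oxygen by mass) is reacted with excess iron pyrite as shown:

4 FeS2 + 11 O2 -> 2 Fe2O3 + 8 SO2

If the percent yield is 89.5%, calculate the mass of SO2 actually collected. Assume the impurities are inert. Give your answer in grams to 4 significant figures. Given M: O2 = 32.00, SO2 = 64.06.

Pure O2 available = 547.0 g × 0.877 = 479.72 g.
n(O2) = 479.72 g / 32.00 g/mol = 14.991 mol.
From the equation the O2:SO2 mole ratio is 11:8, so n(SO2) = 14.991 × 8/11 = 10.903 mol.
Mass of SO2 = 10.903 mol × 64.06 g/mol = 698.43 g.
Actual mass collected = 698.43 g × 0.895 = 625.09 g.

625.1 g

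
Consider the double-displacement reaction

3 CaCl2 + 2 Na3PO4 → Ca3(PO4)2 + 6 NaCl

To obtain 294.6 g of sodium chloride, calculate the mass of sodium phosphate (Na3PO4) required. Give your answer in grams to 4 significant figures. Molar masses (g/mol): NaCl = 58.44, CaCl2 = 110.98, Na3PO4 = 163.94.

n(NaCl) = 294.60 g / 58.44 g/mol = 5.0411 mol.
From the equation the NaCl:Na3PO4 mole ratio is 6:2, so n(Na3PO4) = 5.0411 × 2/6 = 1.6804 mol.
Mass of Na3PO4 = 1.6804 mol × 163.94 g/mol = 275.48 g.

275.5 g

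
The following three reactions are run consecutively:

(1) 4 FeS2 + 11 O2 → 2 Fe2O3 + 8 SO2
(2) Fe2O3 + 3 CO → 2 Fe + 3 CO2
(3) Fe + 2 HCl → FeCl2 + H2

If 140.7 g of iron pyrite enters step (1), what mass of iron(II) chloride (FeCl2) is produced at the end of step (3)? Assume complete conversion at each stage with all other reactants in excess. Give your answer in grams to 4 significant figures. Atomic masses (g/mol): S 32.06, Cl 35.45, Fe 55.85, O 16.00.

148.7 g

M(FeS2) = 55.85 + 2(32.06) = 119.97 g/mol.
M(FeCl2) = 55.85 + 2(35.45) = 126.75 g/mol.
n(FeS2) = 140.7 / 119.97 = 1.1728 mol.
Reaction (1): FeS2→Fe2O3 ratio 4:2 ⇒ n(Fe2O3) = 0.58640 mol.
Reaction (2): Fe2O3→Fe ratio 1:2 ⇒ n(Fe) = 1.1728 mol.
Reaction (3): Fe→FeCl2 ratio 1:1 ⇒ n(FeCl2) = 1.1728 mol.
Mass of FeCl2 = 1.1728 × 126.75 = 148.65 g.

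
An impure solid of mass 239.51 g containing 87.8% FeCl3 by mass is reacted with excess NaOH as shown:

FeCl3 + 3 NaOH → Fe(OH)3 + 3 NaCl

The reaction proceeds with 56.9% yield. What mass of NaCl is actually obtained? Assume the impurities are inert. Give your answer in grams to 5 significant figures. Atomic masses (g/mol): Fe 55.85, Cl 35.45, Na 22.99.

129.33 g

Pure FeCl3 available = 239.51 g × 0.878 = 210.290 g.
M(FeCl3) = 55.85 + 3(35.45) = 162.20 g/mol.
M(NaCl) = 22.99 + 35.45 = 58.44 g/mol.
n(FeCl3) = 210.290 g / 162.20 g/mol = 1.29648 mol.
From the equation the FeCl3:NaCl mole ratio is 1:3, so n(NaCl) = 1.29648 × 3/1 = 3.88945 mol.
Mass of NaCl = 3.88945 mol × 58.44 g/mol = 227.300 g.
Actual mass collected = 227.300 g × 0.569 = 129.334 g.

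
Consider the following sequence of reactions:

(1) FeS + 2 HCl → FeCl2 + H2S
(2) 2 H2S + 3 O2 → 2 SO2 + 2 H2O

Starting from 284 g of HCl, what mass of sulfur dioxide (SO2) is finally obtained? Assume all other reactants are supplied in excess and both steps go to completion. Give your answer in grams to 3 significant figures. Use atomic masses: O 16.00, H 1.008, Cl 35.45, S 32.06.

M(HCl) = 1.008 + 35.45 = 36.458 g/mol.
M(SO2) = 32.06 + 2(16.00) = 64.06 g/mol.
n(HCl) = 284.0 / 36.458 = 7.790 mol.
Step 1 gives a 2:1 ratio of HCl to H2S, so n(H2S) = 3.895 mol.
In step 2 the H2S:SO2 ratio is 2:2, so n(SO2) = 3.895 mol.
Mass of SO2 = 3.895 × 64.06 = 249.5 g.

250 g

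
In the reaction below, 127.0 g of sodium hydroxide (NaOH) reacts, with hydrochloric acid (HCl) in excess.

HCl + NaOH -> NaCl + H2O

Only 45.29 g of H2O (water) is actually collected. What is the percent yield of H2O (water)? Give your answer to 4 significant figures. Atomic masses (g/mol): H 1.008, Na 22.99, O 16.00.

M(NaOH) = 22.99 + 16.00 + 1.008 = 39.998 g/mol.
M(H2O) = 2(1.008) + 16.00 = 18.016 g/mol.
n(NaOH) = 127.00 g / 39.998 g/mol = 3.1752 mol.
From the equation the NaOH:H2O mole ratio is 1:1, so n(H2O) = 3.1752 × 1/1 = 3.1752 mol.
Mass of H2O = 3.1752 mol × 18.016 g/mol = 57.204 g.
This is the theoretical yield. Percent yield = 45.29 g / 57.204 g × 100% = 79.173%.

79.17 %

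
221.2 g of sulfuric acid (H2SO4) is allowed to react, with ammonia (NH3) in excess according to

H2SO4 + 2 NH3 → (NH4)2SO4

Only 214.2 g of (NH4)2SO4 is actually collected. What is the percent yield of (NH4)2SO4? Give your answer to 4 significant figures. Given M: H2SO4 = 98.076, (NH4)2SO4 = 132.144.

n(H2SO4) = 221.20 g / 98.076 g/mol = 2.2554 mol.
From the equation the H2SO4:(NH4)2SO4 mole ratio is 1:1, so n((NH4)2SO4) = 2.2554 × 1/1 = 2.2554 mol.
Mass of (NH4)2SO4 = 2.2554 mol × 132.144 g/mol = 298.04 g.
This is the theoretical yield. Percent yield = 214.2 g / 298.04 g × 100% = 71.870%.

71.87 %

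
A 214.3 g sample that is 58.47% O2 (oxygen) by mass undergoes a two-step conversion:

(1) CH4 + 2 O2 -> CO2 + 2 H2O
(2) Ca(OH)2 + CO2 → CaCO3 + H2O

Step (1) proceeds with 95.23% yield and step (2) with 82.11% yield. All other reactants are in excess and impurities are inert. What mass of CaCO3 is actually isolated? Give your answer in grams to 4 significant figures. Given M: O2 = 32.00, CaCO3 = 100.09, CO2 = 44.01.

Pure O2 = 214.3 × 0.5847 = 125.30 g.
n(O2) = 125.30 / 32.00 = 3.9157 mol.
Step 1 (O2:CO2 = 2:1): theoretical n(CO2) = 1.9578 mol; at 95.23% yield, n(CO2) = 1.8644 mol.
Step 2 (CO2:CaCO3 = 1:1): theoretical n(CaCO3) = 1.8644 mol, so theoretical mass = 1.8644 × 100.09 = 186.61 g.
At 82.11% yield, actual mass of CaCO3 = 186.61 × 0.8211 = 153.23 g.

153.2 g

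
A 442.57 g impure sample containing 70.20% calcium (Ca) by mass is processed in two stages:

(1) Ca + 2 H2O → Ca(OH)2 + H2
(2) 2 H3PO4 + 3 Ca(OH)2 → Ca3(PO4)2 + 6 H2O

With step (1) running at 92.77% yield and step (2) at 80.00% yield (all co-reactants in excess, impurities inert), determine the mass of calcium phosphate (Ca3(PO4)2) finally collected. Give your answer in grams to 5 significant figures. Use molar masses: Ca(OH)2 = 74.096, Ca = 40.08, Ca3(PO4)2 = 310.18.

594.81 g

Pure Ca = 442.57 × 0.7020 = 310.684 g.
n(Ca) = 310.684 / 40.08 = 7.75160 mol.
Step 1 (Ca:Ca(OH)2 = 1:1): theoretical n(Ca(OH)2) = 7.75160 mol; at 92.77% yield, n(Ca(OH)2) = 7.19116 mol.
Step 2 (Ca(OH)2:Ca3(PO4)2 = 3:1): theoretical n(Ca3(PO4)2) = 2.39705 mol, so theoretical mass = 2.39705 × 310.18 = 743.518 g.
At 80.00% yield, actual mass of Ca3(PO4)2 = 743.518 × 0.8000 = 594.814 g.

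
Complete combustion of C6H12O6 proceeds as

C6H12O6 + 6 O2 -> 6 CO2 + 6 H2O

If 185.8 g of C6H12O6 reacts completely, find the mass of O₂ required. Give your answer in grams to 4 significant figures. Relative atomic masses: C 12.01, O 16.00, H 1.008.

198.0 g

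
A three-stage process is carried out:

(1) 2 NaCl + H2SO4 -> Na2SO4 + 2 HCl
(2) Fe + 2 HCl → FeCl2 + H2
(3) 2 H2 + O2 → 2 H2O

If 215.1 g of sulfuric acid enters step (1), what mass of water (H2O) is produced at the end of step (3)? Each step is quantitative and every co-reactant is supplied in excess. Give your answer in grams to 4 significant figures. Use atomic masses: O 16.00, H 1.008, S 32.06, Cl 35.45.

M(H2SO4) = 2(1.008) + 32.06 + 4(16.00) = 98.076 g/mol.
M(H2O) = 2(1.008) + 16.00 = 18.016 g/mol.
n(H2SO4) = 215.1 / 98.076 = 2.1932 mol.
Reaction (1): H2SO4→HCl ratio 1:2 ⇒ n(HCl) = 4.3864 mol.
Reaction (2): HCl→H2 ratio 2:1 ⇒ n(H2) = 2.1932 mol.
Reaction (3): H2→H2O ratio 2:2 ⇒ n(H2O) = 2.1932 mol.
Mass of H2O = 2.1932 × 18.016 = 39.513 g.

39.51 g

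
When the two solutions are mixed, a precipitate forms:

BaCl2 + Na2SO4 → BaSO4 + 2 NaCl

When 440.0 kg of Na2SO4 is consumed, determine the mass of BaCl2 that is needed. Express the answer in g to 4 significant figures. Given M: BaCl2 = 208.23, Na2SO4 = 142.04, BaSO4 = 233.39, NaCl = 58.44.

645000 g

Convert: 440.0 kg = 440000 g.
n(Na2SO4) = 440000 g / 142.04 g/mol = 3097.7 mol.
From the equation the Na2SO4:BaCl2 mole ratio is 1:1, so n(BaCl2) = 3097.7 × 1/1 = 3097.7 mol.
Mass of BaCl2 = 3097.7 mol × 208.23 g/mol = 645040 g.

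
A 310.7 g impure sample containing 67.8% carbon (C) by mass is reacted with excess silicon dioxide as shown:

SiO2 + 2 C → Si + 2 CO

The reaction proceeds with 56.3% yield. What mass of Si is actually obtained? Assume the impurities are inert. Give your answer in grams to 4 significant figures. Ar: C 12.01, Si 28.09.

138.7 g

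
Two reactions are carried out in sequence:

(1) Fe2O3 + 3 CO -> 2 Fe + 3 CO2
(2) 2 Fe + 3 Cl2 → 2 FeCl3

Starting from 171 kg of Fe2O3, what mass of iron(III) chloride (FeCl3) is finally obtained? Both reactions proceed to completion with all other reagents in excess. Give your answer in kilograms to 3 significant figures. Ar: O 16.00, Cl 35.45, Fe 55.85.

M(Fe2O3) = 2(55.85) + 3(16.00) = 159.70 g/mol.
M(FeCl3) = 55.85 + 3(35.45) = 162.20 g/mol.
171 kg = 171000 g.
n(Fe2O3) = 171000 / 159.70 = 1071 mol.
Step 1 gives a 1:2 ratio of Fe2O3 to Fe, so n(Fe) = 2142 mol.
In step 2 the Fe:FeCl3 ratio is 2:2, so n(FeCl3) = 2142 mol.
Mass of FeCl3 = 2142 × 162.20 = 347400 g = 347 kg.

347 kg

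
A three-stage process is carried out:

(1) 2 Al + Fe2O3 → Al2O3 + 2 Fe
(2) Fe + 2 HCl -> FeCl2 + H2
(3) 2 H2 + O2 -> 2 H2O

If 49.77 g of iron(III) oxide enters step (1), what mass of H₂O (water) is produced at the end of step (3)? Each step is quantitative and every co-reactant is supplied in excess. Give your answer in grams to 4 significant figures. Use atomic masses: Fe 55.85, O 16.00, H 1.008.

11.23 g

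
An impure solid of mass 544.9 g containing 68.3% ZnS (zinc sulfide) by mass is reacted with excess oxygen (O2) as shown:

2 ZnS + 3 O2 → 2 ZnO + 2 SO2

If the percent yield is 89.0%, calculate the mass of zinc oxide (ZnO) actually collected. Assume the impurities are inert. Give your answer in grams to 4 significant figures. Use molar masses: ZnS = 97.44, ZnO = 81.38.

Pure ZnS available = 544.9 g × 0.683 = 372.17 g.
n(ZnS) = 372.17 g / 97.44 g/mol = 3.8194 mol.
From the equation the ZnS:ZnO mole ratio is 2:2, so n(ZnO) = 3.8194 × 2/2 = 3.8194 mol.
Mass of ZnO = 3.8194 mol × 81.38 g/mol = 310.83 g.
Actual mass collected = 310.83 g × 0.890 = 276.64 g.

276.6 g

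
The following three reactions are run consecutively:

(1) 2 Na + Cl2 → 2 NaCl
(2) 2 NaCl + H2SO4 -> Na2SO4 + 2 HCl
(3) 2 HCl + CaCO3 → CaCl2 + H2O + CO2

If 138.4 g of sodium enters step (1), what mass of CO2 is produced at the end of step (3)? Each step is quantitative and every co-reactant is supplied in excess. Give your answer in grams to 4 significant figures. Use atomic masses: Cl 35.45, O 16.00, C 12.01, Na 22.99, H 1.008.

132.5 g

M(Na) = 22.99 g/mol.
M(CO2) = 12.01 + 2(16.00) = 44.01 g/mol.
n(Na) = 138.4 / 22.99 = 6.0200 mol.
Reaction (1): Na→NaCl ratio 2:2 ⇒ n(NaCl) = 6.0200 mol.
Reaction (2): NaCl→HCl ratio 2:2 ⇒ n(HCl) = 6.0200 mol.
Reaction (3): HCl→CO2 ratio 2:1 ⇒ n(CO2) = 3.0100 mol.
Mass of CO2 = 3.0100 × 44.01 = 132.47 g.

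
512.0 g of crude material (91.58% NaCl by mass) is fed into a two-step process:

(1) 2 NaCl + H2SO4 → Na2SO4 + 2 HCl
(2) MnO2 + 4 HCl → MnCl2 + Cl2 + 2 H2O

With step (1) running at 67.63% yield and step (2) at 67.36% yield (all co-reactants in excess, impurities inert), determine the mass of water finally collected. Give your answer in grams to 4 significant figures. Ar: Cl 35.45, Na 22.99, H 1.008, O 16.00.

32.93 g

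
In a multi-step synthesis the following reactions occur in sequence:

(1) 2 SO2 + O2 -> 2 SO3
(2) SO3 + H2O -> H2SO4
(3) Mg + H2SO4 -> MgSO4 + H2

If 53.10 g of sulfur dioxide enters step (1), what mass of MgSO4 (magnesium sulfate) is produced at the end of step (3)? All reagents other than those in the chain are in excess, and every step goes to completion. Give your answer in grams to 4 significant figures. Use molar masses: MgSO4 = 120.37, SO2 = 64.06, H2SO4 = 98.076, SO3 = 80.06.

n(SO2) = 53.10 / 64.06 = 0.82891 mol.
Reaction (1): SO2→SO3 ratio 2:2 ⇒ n(SO3) = 0.82891 mol.
Reaction (2): SO3→H2SO4 ratio 1:1 ⇒ n(H2SO4) = 0.82891 mol.
Reaction (3): H2SO4→MgSO4 ratio 1:1 ⇒ n(MgSO4) = 0.82891 mol.
Mass of MgSO4 = 0.82891 × 120.37 = 99.776 g.

99.78 g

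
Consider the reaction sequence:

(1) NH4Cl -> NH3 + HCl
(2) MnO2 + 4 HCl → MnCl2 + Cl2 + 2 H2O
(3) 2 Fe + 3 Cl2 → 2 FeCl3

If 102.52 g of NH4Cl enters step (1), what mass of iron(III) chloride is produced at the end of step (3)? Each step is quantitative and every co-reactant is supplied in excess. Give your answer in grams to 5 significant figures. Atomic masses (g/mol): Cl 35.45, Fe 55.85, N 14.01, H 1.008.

51.811 g

M(NH4Cl) = 14.01 + 4(1.008) + 35.45 = 53.492 g/mol.
M(FeCl3) = 55.85 + 3(35.45) = 162.20 g/mol.
n(NH4Cl) = 102.52 / 53.492 = 1.91655 mol.
Reaction (1): NH4Cl→HCl ratio 1:1 ⇒ n(HCl) = 1.91655 mol.
Reaction (2): HCl→Cl2 ratio 4:1 ⇒ n(Cl2) = 0.479137 mol.
Reaction (3): Cl2→FeCl3 ratio 3:2 ⇒ n(FeCl3) = 0.319425 mol.
Mass of FeCl3 = 0.319425 × 162.20 = 51.8107 g.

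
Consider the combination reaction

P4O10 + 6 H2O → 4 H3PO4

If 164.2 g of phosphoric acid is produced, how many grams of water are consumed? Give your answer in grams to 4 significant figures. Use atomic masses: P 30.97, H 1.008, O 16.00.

45.28 g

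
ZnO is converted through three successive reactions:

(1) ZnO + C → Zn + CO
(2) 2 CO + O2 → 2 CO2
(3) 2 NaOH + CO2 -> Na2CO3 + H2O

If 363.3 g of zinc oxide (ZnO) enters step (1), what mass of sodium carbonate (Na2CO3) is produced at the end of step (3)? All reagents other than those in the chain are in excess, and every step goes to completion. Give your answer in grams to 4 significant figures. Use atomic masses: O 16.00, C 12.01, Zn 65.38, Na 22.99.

473.2 g

M(ZnO) = 65.38 + 16.00 = 81.38 g/mol.
M(Na2CO3) = 2(22.99) + 12.01 + 3(16.00) = 105.99 g/mol.
n(ZnO) = 363.3 / 81.38 = 4.4642 mol.
Reaction (1): ZnO→CO ratio 1:1 ⇒ n(CO) = 4.4642 mol.
Reaction (2): CO→CO2 ratio 2:2 ⇒ n(CO2) = 4.4642 mol.
Reaction (3): CO2→Na2CO3 ratio 1:1 ⇒ n(Na2CO3) = 4.4642 mol.
Mass of Na2CO3 = 4.4642 × 105.99 = 473.16 g.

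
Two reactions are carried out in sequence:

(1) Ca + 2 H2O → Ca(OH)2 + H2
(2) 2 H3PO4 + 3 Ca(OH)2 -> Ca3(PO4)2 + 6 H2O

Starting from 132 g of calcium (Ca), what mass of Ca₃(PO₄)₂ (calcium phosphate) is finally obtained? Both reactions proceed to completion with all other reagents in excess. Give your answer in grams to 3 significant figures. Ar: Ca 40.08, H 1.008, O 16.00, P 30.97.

M(Ca) = 40.08 g/mol.
M(Ca3(PO4)2) = 3(40.08) + 2(30.97) + 8(16.00) = 310.18 g/mol.
n(Ca) = 132.0 / 40.08 = 3.293 mol.
Step 1 gives a 1:1 ratio of Ca to Ca(OH)2, so n(Ca(OH)2) = 3.293 mol.
In step 2 the Ca(OH)2:Ca3(PO4)2 ratio is 3:1, so n(Ca3(PO4)2) = 1.098 mol.
Mass of Ca3(PO4)2 = 1.098 × 310.18 = 340.5 g.

341 g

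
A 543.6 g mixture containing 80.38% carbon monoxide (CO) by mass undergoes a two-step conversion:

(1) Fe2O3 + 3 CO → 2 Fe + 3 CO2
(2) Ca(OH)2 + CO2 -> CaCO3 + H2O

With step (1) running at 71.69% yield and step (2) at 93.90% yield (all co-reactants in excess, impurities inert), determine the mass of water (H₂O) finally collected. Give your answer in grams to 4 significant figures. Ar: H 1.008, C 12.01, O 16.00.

Pure CO = 543.6 × 0.8038 = 436.95 g.
M(CO) = 12.01 + 16.00 = 28.01 g/mol.
M(H2O) = 2(1.008) + 16.00 = 18.016 g/mol.
n(CO) = 436.95 / 28.01 = 15.600 mol.
Step 1 (CO:CO2 = 3:3): theoretical n(CO2) = 15.600 mol; at 71.69% yield, n(CO2) = 11.183 mol.
Step 2 (CO2:H2O = 1:1): theoretical n(H2O) = 11.183 mol, so theoretical mass = 11.183 × 18.016 = 201.48 g.
At 93.90% yield, actual mass of H2O = 201.48 × 0.9390 = 189.19 g.

189.2 g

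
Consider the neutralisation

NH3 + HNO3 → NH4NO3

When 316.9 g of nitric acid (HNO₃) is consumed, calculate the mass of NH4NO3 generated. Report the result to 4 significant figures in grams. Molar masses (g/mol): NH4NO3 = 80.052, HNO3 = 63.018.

402.6 g

n(HNO3) = 316.90 g / 63.018 g/mol = 5.0287 mol.
From the equation the HNO3:NH4NO3 mole ratio is 1:1, so n(NH4NO3) = 5.0287 × 1/1 = 5.0287 mol.
Mass of NH4NO3 = 5.0287 mol × 80.052 g/mol = 402.56 g.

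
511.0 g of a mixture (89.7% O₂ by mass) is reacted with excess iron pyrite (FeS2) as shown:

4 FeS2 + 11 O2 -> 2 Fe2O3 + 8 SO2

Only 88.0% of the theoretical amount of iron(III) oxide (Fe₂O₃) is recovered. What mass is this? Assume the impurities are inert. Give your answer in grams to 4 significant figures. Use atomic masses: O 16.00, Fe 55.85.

366.0 g

Pure O2 available = 511.0 g × 0.897 = 458.37 g.
M(O2) = 2(16.00) = 32.00 g/mol.
M(Fe2O3) = 2(55.85) + 3(16.00) = 159.70 g/mol.
n(O2) = 458.37 g / 32.00 g/mol = 14.324 mol.
From the equation the O2:Fe2O3 mole ratio is 11:2, so n(Fe2O3) = 14.324 × 2/11 = 2.6044 mol.
Mass of Fe2O3 = 2.6044 mol × 159.70 g/mol = 415.92 g.
Actual mass collected = 415.92 g × 0.880 = 366.01 g.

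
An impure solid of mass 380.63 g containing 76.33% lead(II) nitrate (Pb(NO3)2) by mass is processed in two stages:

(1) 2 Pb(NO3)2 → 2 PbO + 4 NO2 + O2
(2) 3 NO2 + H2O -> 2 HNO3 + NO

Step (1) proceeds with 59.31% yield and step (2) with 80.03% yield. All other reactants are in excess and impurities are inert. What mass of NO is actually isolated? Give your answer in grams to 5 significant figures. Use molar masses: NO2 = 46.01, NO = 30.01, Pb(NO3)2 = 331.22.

8.3299 g

Pure Pb(NO3)2 = 380.63 × 0.7633 = 290.535 g.
n(Pb(NO3)2) = 290.535 / 331.22 = 0.877166 mol.
Step 1 (Pb(NO3)2:NO2 = 2:4): theoretical n(NO2) = 1.75433 mol; at 59.31% yield, n(NO2) = 1.04049 mol.
Step 2 (NO2:NO = 3:1): theoretical n(NO) = 0.346831 mol, so theoretical mass = 0.346831 × 30.01 = 10.4084 g.
At 80.03% yield, actual mass of NO = 10.4084 × 0.8003 = 8.32985 g.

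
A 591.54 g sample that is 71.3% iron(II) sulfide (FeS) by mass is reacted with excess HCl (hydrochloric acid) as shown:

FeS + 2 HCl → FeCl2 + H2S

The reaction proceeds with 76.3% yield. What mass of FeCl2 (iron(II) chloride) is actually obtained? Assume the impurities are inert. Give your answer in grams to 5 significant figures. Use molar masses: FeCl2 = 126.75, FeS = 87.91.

463.99 g

Pure FeS available = 591.54 g × 0.713 = 421.768 g.
n(FeS) = 421.768 g / 87.91 g/mol = 4.79773 mol.
From the equation the FeS:FeCl2 mole ratio is 1:1, so n(FeCl2) = 4.79773 × 1/1 = 4.79773 mol.
Mass of FeCl2 = 4.79773 mol × 126.75 g/mol = 608.112 g.
Actual mass collected = 608.112 g × 0.763 = 463.989 g.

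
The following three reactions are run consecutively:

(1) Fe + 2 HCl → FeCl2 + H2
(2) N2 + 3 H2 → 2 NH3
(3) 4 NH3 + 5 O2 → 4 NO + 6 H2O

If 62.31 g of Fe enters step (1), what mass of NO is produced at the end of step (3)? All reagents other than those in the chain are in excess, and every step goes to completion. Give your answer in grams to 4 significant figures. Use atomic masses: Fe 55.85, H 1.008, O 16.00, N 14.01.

M(Fe) = 55.85 g/mol.
M(NO) = 14.01 + 16.00 = 30.01 g/mol.
n(Fe) = 62.31 / 55.85 = 1.1157 mol.
Reaction (1): Fe→H2 ratio 1:1 ⇒ n(H2) = 1.1157 mol.
Reaction (2): H2→NH3 ratio 3:2 ⇒ n(NH3) = 0.74378 mol.
Reaction (3): NH3→NO ratio 4:4 ⇒ n(NO) = 0.74378 mol.
Mass of NO = 0.74378 × 30.01 = 22.321 g.

22.32 g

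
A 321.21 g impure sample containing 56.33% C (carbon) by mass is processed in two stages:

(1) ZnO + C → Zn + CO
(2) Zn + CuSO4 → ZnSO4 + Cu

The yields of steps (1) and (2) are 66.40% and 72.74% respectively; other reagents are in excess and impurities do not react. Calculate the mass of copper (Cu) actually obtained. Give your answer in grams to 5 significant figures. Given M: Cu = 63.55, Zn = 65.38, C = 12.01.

462.43 g

Pure C = 321.21 × 0.5633 = 180.938 g.
n(C) = 180.938 / 12.01 = 15.0656 mol.
Step 1 (C:Zn = 1:1): theoretical n(Zn) = 15.0656 mol; at 66.40% yield, n(Zn) = 10.0035 mol.
Step 2 (Zn:Cu = 1:1): theoretical n(Cu) = 10.0035 mol, so theoretical mass = 10.0035 × 63.55 = 635.725 g.
At 72.74% yield, actual mass of Cu = 635.725 × 0.7274 = 462.427 g.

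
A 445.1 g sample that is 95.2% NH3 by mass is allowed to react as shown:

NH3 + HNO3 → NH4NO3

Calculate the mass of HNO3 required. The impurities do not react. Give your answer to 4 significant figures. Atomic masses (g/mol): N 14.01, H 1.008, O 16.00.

Mass of pure NH3 = 445.1 g × 0.952 = 423.74 g.
M(NH3) = 14.01 + 3(1.008) = 17.034 g/mol.
M(HNO3) = 1.008 + 14.01 + 3(16.00) = 63.018 g/mol.
n(NH3) = 423.74 g / 17.034 g/mol = 24.876 mol.
From the equation the NH3:HNO3 mole ratio is 1:1, so n(HNO3) = 24.876 × 1/1 = 24.876 mol.
Mass of HNO3 = 24.876 mol × 63.018 g/mol = 1567.6 g.

1568 g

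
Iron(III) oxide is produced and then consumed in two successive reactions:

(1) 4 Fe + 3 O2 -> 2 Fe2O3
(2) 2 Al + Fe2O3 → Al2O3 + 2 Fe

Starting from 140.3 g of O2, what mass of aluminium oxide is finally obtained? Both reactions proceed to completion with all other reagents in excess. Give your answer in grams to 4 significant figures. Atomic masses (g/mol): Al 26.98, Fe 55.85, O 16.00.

M(O2) = 2(16.00) = 32.00 g/mol.
M(Al2O3) = 2(26.98) + 3(16.00) = 101.96 g/mol.
n(O2) = 140.30 / 32.00 = 4.3844 mol.
Step 1 gives a 3:2 ratio of O2 to Fe2O3, so n(Fe2O3) = 2.9229 mol.
In step 2 the Fe2O3:Al2O3 ratio is 1:1, so n(Al2O3) = 2.9229 mol.
Mass of Al2O3 = 2.9229 × 101.96 = 298.02 g.

298.0 g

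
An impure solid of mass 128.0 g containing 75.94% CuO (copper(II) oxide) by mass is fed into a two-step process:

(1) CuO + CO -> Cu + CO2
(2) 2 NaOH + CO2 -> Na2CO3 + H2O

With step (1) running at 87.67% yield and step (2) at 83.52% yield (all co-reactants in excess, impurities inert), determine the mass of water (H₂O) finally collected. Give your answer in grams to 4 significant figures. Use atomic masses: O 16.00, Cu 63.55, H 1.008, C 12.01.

16.12 g

Pure CuO = 128.0 × 0.7594 = 97.203 g.
M(CuO) = 63.55 + 16.00 = 79.55 g/mol.
M(H2O) = 2(1.008) + 16.00 = 18.016 g/mol.
n(CuO) = 97.203 / 79.55 = 1.2219 mol.
Step 1 (CuO:CO2 = 1:1): theoretical n(CO2) = 1.2219 mol; at 87.67% yield, n(CO2) = 1.0713 mol.
Step 2 (CO2:H2O = 1:1): theoretical n(H2O) = 1.0713 mol, so theoretical mass = 1.0713 × 18.016 = 19.300 g.
At 83.52% yield, actual mass of H2O = 19.300 × 0.8352 = 16.119 g.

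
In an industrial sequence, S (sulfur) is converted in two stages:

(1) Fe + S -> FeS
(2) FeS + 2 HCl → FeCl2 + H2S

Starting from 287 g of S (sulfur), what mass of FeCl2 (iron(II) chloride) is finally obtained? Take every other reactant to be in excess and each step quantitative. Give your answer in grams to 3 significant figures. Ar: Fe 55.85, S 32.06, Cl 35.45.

M(S) = 32.06 g/mol.
M(FeCl2) = 55.85 + 2(35.45) = 126.75 g/mol.
n(S) = 287.0 / 32.06 = 8.952 mol.
Step 1 gives a 1:1 ratio of S to FeS, so n(FeS) = 8.952 mol.
In step 2 the FeS:FeCl2 ratio is 1:1, so n(FeCl2) = 8.952 mol.
Mass of FeCl2 = 8.952 × 126.75 = 1135 g.

1130 g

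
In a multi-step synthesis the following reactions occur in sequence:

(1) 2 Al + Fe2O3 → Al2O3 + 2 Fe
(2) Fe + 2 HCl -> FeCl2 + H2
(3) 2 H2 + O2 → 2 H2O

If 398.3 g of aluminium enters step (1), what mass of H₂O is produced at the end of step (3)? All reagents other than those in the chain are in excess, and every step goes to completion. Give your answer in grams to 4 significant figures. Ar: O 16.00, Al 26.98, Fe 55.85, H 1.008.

266.0 g

M(Al) = 26.98 g/mol.
M(H2O) = 2(1.008) + 16.00 = 18.016 g/mol.
n(Al) = 398.3 / 26.98 = 14.763 mol.
Reaction (1): Al→Fe ratio 2:2 ⇒ n(Fe) = 14.763 mol.
Reaction (2): Fe→H2 ratio 1:1 ⇒ n(H2) = 14.763 mol.
Reaction (3): H2→H2O ratio 2:2 ⇒ n(H2O) = 14.763 mol.
Mass of H2O = 14.763 × 18.016 = 265.97 g.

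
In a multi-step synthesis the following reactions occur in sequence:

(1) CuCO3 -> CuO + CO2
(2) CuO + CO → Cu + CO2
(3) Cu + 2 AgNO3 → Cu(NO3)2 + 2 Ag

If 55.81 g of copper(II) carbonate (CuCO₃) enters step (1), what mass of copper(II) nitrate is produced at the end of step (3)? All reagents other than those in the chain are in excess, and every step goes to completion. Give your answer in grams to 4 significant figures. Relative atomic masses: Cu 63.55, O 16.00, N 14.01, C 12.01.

M(CuCO3) = 63.55 + 12.01 + 3(16.00) = 123.56 g/mol.
M(Cu(NO3)2) = 63.55 + 2(14.01) + 6(16.00) = 187.57 g/mol.
n(CuCO3) = 55.81 / 123.56 = 0.45168 mol.
Reaction (1): CuCO3→CuO ratio 1:1 ⇒ n(CuO) = 0.45168 mol.
Reaction (2): CuO→Cu ratio 1:1 ⇒ n(Cu) = 0.45168 mol.
Reaction (3): Cu→Cu(NO3)2 ratio 1:1 ⇒ n(Cu(NO3)2) = 0.45168 mol.
Mass of Cu(NO3)2 = 0.45168 × 187.57 = 84.722 g.

84.72 g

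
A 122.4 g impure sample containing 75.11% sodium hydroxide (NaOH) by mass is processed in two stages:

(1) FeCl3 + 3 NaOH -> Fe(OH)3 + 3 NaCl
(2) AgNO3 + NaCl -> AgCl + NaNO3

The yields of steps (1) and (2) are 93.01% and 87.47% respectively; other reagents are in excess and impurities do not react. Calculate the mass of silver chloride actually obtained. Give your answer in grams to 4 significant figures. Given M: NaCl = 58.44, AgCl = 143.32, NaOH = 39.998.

268.0 g

Pure NaOH = 122.4 × 0.7511 = 91.935 g.
n(NaOH) = 91.935 / 39.998 = 2.2985 mol.
Step 1 (NaOH:NaCl = 3:3): theoretical n(NaCl) = 2.2985 mol; at 93.01% yield, n(NaCl) = 2.1378 mol.
Step 2 (NaCl:AgCl = 1:1): theoretical n(AgCl) = 2.1378 mol, so theoretical mass = 2.1378 × 143.32 = 306.39 g.
At 87.47% yield, actual mass of AgCl = 306.39 × 0.8747 = 268.00 g.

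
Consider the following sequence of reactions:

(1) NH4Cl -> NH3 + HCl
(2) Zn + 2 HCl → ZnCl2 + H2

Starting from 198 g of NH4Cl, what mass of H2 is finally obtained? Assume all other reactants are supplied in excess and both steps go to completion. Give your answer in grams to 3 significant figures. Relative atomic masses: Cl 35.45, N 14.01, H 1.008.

3.73 g

M(NH4Cl) = 14.01 + 4(1.008) + 35.45 = 53.492 g/mol.
M(H2) = 2(1.008) = 2.016 g/mol.
n(NH4Cl) = 198.0 / 53.492 = 3.701 mol.
Step 1 gives a 1:1 ratio of NH4Cl to HCl, so n(HCl) = 3.701 mol.
In step 2 the HCl:H2 ratio is 2:1, so n(H2) = 1.851 mol.
Mass of H2 = 1.851 × 2.016 = 3.731 g.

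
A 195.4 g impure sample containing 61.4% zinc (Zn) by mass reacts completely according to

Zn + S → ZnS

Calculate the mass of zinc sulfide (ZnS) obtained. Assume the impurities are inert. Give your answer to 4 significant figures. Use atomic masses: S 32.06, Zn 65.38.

178.8 g

Mass of pure Zn = 195.4 g × 0.614 = 119.98 g.
M(Zn) = 65.38 g/mol.
M(ZnS) = 65.38 + 32.06 = 97.44 g/mol.
n(Zn) = 119.98 g / 65.38 g/mol = 1.8351 mol.
From the equation the Zn:ZnS mole ratio is 1:1, so n(ZnS) = 1.8351 × 1/1 = 1.8351 mol.
Mass of ZnS = 1.8351 mol × 97.44 g/mol = 178.81 g.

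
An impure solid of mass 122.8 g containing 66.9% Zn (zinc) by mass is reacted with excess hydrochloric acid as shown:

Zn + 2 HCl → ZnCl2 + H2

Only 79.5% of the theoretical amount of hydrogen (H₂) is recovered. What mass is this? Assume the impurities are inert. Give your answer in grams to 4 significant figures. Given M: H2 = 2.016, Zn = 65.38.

2.014 g

Pure Zn available = 122.8 g × 0.669 = 82.153 g.
n(Zn) = 82.153 g / 65.38 g/mol = 1.2565 mol.
From the equation the Zn:H2 mole ratio is 1:1, so n(H2) = 1.2565 × 1/1 = 1.2565 mol.
Mass of H2 = 1.2565 mol × 2.016 g/mol = 2.5332 g.
Actual mass collected = 2.5332 g × 0.795 = 2.0139 g.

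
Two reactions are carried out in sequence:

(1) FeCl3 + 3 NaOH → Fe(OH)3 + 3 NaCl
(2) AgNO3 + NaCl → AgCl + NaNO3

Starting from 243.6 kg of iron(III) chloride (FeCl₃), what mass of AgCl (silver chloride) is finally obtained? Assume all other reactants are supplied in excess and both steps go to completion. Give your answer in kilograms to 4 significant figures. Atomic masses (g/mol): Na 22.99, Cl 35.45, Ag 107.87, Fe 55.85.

645.7 kg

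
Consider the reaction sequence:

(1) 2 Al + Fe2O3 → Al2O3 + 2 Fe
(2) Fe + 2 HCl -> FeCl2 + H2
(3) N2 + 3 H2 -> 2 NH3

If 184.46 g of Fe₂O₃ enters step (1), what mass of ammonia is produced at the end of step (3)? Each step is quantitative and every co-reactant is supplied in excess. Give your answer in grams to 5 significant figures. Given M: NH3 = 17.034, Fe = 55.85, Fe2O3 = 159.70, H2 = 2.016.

n(Fe2O3) = 184.46 / 159.70 = 1.15504 mol.
Reaction (1): Fe2O3→Fe ratio 1:2 ⇒ n(Fe) = 2.31008 mol.
Reaction (2): Fe→H2 ratio 1:1 ⇒ n(H2) = 2.31008 mol.
Reaction (3): H2→NH3 ratio 3:2 ⇒ n(NH3) = 1.54005 mol.
Mass of NH3 = 1.54005 × 17.034 = 26.2333 g.

26.233 g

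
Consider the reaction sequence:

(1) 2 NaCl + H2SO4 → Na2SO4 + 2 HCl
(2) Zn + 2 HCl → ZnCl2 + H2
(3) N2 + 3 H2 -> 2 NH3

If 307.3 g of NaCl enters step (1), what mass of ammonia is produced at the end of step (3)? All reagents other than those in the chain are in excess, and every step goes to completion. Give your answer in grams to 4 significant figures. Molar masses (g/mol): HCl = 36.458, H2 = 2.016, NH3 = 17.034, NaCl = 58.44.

n(NaCl) = 307.3 / 58.44 = 5.2584 mol.
Reaction (1): NaCl→HCl ratio 2:2 ⇒ n(HCl) = 5.2584 mol.
Reaction (2): HCl→H2 ratio 2:1 ⇒ n(H2) = 2.6292 mol.
Reaction (3): H2→NH3 ratio 3:2 ⇒ n(NH3) = 1.7528 mol.
Mass of NH3 = 1.7528 × 17.034 = 29.857 g.

29.86 g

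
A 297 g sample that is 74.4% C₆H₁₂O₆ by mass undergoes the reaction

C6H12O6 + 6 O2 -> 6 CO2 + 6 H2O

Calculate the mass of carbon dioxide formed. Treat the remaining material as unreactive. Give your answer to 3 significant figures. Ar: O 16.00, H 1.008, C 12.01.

Mass of pure C6H12O6 = 297 g × 0.744 = 221.0 g.
M(C6H12O6) = 6(12.01) + 12(1.008) + 6(16.00) = 180.156 g/mol.
M(CO2) = 12.01 + 2(16.00) = 44.01 g/mol.
n(C6H12O6) = 221.0 g / 180.156 g/mol = 1.227 mol.
From the equation the C6H12O6:CO2 mole ratio is 1:6, so n(CO2) = 1.227 × 6/1 = 7.359 mol.
Mass of CO2 = 7.359 mol × 44.01 g/mol = 323.9 g.

324 g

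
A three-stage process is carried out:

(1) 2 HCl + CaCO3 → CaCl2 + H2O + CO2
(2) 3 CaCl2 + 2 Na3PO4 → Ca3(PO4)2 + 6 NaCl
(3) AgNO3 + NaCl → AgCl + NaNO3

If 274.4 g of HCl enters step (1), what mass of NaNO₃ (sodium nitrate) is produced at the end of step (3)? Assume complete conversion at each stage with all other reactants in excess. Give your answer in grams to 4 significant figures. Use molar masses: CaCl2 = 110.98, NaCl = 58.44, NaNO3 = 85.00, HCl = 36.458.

639.7 g

n(HCl) = 274.4 / 36.458 = 7.5265 mol.
Reaction (1): HCl→CaCl2 ratio 2:1 ⇒ n(CaCl2) = 3.7632 mol.
Reaction (2): CaCl2→NaCl ratio 3:6 ⇒ n(NaCl) = 7.5265 mol.
Reaction (3): NaCl→NaNO3 ratio 1:1 ⇒ n(NaNO3) = 7.5265 mol.
Mass of NaNO3 = 7.5265 × 85.00 = 639.75 g.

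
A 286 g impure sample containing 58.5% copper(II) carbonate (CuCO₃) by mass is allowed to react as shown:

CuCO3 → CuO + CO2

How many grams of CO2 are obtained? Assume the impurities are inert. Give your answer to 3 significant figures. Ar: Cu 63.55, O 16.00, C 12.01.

Mass of pure CuCO3 = 286 g × 0.585 = 167.3 g.
M(CuCO3) = 63.55 + 12.01 + 3(16.00) = 123.56 g/mol.
M(CO2) = 12.01 + 2(16.00) = 44.01 g/mol.
n(CuCO3) = 167.3 g / 123.56 g/mol = 1.354 mol.
From the equation the CuCO3:CO2 mole ratio is 1:1, so n(CO2) = 1.354 × 1/1 = 1.354 mol.
Mass of CO2 = 1.354 mol × 44.01 g/mol = 59.59 g.

59.6 g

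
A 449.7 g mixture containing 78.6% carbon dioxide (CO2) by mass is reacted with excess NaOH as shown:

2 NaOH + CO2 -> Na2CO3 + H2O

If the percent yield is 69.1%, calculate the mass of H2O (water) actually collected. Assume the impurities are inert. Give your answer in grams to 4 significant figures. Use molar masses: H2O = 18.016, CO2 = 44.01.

99.98 g

Pure CO2 available = 449.7 g × 0.786 = 353.46 g.
n(CO2) = 353.46 g / 44.01 g/mol = 8.0315 mol.
From the equation the CO2:H2O mole ratio is 1:1, so n(H2O) = 8.0315 × 1/1 = 8.0315 mol.
Mass of H2O = 8.0315 mol × 18.016 g/mol = 144.69 g.
Actual mass collected = 144.69 g × 0.691 = 99.984 g.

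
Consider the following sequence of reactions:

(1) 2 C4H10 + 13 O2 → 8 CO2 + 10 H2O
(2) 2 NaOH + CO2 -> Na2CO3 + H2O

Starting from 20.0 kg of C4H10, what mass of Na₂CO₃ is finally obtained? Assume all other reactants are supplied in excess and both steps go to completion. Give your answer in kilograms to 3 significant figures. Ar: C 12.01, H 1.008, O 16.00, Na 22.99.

M(C4H10) = 4(12.01) + 10(1.008) = 58.12 g/mol.
M(Na2CO3) = 2(22.99) + 12.01 + 3(16.00) = 105.99 g/mol.
20.0 kg = 20000 g.
n(C4H10) = 20000 / 58.12 = 344.1 mol.
Step 1 gives a 2:8 ratio of C4H10 to CO2, so n(CO2) = 1376 mol.
In step 2 the CO2:Na2CO3 ratio is 1:1, so n(Na2CO3) = 1376 mol.
Mass of Na2CO3 = 1376 × 105.99 = 145900 g = 146 kg.

146 kg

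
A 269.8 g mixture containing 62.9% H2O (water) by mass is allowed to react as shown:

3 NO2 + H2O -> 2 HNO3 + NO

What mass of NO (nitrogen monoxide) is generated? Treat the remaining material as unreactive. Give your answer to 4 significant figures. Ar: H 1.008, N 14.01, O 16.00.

Mass of pure H2O = 269.8 g × 0.629 = 169.70 g.
M(H2O) = 2(1.008) + 16.00 = 18.016 g/mol.
M(NO) = 14.01 + 16.00 = 30.01 g/mol.
n(H2O) = 169.70 g / 18.016 g/mol = 9.4196 mol.
From the equation the H2O:NO mole ratio is 1:1, so n(NO) = 9.4196 × 1/1 = 9.4196 mol.
Mass of NO = 9.4196 mol × 30.01 g/mol = 282.68 g.

282.7 g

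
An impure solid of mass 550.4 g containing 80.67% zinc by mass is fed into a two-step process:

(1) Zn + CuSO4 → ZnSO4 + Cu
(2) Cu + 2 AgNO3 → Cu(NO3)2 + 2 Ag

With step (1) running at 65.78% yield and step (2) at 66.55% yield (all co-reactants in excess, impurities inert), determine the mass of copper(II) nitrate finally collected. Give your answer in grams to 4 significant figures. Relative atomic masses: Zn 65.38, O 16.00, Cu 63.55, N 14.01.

557.6 g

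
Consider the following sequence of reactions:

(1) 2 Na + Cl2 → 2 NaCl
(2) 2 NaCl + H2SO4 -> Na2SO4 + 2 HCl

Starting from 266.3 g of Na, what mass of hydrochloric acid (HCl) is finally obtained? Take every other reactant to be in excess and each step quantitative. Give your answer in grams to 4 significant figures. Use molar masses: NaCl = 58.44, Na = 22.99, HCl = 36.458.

n(Na) = 266.30 / 22.99 = 11.583 mol.
Step 1 gives a 2:2 ratio of Na to NaCl, so n(NaCl) = 11.583 mol.
In step 2 the NaCl:HCl ratio is 2:2, so n(HCl) = 11.583 mol.
Mass of HCl = 11.583 × 36.458 = 422.30 g.

422.3 g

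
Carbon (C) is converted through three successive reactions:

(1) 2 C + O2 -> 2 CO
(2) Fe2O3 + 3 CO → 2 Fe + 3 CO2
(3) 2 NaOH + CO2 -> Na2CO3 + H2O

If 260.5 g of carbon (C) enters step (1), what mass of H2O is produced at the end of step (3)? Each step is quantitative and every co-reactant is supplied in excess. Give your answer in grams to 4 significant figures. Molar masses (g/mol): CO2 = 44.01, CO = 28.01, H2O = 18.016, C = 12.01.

390.8 g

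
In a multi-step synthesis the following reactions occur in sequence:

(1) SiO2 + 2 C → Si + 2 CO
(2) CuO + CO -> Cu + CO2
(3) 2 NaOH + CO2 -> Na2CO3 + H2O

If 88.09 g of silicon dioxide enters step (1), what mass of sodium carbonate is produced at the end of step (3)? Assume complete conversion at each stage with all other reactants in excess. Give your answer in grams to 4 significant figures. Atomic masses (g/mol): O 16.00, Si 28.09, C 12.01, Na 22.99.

310.8 g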